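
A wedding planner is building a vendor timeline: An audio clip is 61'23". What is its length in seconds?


Minutes: 61
Seconds: 23
Convert minutes to seconds: 61 x 60 = 3660
Add remaining seconds: 3660 + 23 = 3683

3683


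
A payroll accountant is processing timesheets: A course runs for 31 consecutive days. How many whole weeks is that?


Total days: 31
Days per week: 7
Division: 31 / 7 = 4 remainder 3
Complete weeks: 4
Remaining days: 3

4


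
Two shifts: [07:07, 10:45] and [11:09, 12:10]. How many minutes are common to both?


Interval A: [427, 645] minutes from midnight
Interval B: [669, 730] minutes from midnight
Overlap start = max(427, 669) = 669
Overlap end = min(645, 730) = 645
End <= start, so the intervals do not overlap: 0 minutes

0


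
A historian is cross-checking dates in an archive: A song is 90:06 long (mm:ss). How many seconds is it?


Minutes: 90
Extra seconds: 6
Seconds per minute: 60
Minutes to seconds: 90 x 60 = 5400
Total: 5400 + 6 = 5406

5406


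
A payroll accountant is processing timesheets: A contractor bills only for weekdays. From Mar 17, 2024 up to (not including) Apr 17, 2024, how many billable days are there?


Start: 2024-03-17 (Sunday)
End (exclusive): 2024-04-17 (Wednesday)
Total calendar days: 31
Full weeks: 31 // 7 = 4 -> 20 weekdays
Remaining 3 days starting on Sunday:
  Sun(-), Mon(w), Tue(w) -> 2 weekdays
Total business days: 20 + 2 = 22

22


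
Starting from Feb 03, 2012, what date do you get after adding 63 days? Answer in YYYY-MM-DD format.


Start: 2012-02-03
Adding 63 days
Days remaining in February: 26
After February: 37 days still to add
March 2012: 31 days, 6 remaining
April 2012 has 30 days, need 6
Result: 2012-04-06

2012-04-06


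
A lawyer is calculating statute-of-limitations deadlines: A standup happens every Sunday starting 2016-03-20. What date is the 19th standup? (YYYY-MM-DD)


First occurrence: 2016-03-20 (occurrence 1)
Each occurrence is 7 days after the previous.
Occurrence 19 is 18 weeks after the first.
18 weeks = 126 days
2016-03-20 + 126 days = 2016-07-24

2016-07-24


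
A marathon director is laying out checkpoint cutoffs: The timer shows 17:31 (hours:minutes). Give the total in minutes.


Hours: 17
Minutes: 31
Convert hours to minutes: 17 x 60 = 1020
Add remaining minutes: 1020 + 31 = 1051

1051


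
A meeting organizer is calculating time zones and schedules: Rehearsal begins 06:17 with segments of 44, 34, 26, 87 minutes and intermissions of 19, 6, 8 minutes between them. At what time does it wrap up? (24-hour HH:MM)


Start: 06:17 = 377 min from midnight
  after task 1 (44 min): 07:01
  after break (19 min): 07:20
  after task 2 (34 min): 07:54
  after break (6 min): 08:00
  after task 3 (26 min): 08:26
  after break (8 min): 08:34
  after task 4 (87 min): 10:01
Total elapsed: 224 minutes
End time: 10:01

10:01


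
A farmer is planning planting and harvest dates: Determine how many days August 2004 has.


Month: August
Year: 2004
August is a 31-day month
Total: 31 days

31


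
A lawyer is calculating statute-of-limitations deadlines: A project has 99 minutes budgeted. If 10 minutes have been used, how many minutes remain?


Total budget: 99 minutes
Time used: 10 minutes
Remaining: 99 - 10 = 89 minutes
Percent used: 10.1%
Percent remaining: 89.9%

89


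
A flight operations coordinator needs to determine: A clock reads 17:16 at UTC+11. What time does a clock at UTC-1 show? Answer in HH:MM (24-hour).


Local time: 17:16 at UTC+11 (offset 11h)
Target zone: UTC-1 (offset -1h)
Difference: -1 - (11) = -12 hours
Calculation: 17 + (-12) = 5
Result: 05:16

05:16


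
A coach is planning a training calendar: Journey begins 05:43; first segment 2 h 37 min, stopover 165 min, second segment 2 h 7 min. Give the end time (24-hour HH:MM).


Depart: 05:43
Leg 1: +157 min -> 08:20
Layover: +165 min -> 11:05
Leg 2: +127 min -> 13:12
Total travel: 449 minutes = 7h 29m
Arrival: 13:12

13:12


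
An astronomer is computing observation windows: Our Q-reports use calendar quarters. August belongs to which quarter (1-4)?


Month: August (month 8)
Q1: January-March (months 1-3)
Q2: April-June (months 4-6)
Q3: July-September (months 7-9)
Q4: October-December (months 10-12)
Month 8 falls in Q3

3


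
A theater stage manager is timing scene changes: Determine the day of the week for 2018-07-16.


Date: 2018-07-16
January 1, 2018 is a Monday
Day of year: 197
Offset from Jan 1: 196 days
196 mod 7 = 0
Result: Monday

Monday


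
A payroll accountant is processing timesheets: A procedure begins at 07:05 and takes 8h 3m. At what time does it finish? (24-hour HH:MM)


Start time: 07:05
Adding: 8 hours 3 minutes
Minutes: 5 + 3 = 8
Hours: 7 + 8 + 0 = 15
Result: 15:08

15:08


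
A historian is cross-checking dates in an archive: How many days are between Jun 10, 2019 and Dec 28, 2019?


Start date: 2019-06-10
End date: 2019-12-28
Jun 2019: +21 days
Jul 2019: +31 days
Aug 2019: +31 days
... (4 more months)
Total: 201 days

201


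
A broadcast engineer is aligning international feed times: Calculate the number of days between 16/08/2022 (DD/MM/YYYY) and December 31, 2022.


Start: August 16, 2022
End: December 31, 2022
Days left in August: 15
September: 30
October: 31
November: 30
December: 31
Sum of remaining months: 122
Total: 15 + 122 = 137

137


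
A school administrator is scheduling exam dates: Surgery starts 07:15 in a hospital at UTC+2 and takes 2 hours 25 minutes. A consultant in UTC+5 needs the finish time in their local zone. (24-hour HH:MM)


Start: 07:15 in UTC+2
Step 1 - add duration:
  minutes: 15 + 25 = 40
  hours: 7 + 2 + 0 = 9
  end in UTC+2: 09:40
Step 2 - convert UTC+2 -> UTC+5:
  offset difference: 5 - (2) = 3 hours
  9 + (3) = 12 -> mod 24 = 12
Result: 12:40 in UTC+5

12:40


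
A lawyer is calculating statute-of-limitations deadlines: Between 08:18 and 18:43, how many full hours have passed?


Start: 08:18
End: 18:43
Hour difference: 18 - 8 = 10 hours
Minute difference: 43 - 18 = 25 minutes
Total minutes: 625
Complete hours: 625 / 60 = 10 (remainder 25)

10


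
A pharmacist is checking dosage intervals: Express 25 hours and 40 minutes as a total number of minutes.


Hours: 25
Extra minutes: 40
Minutes per hour: 60
Hours to minutes: 25 x 60 = 1500
Total: 1500 + 40 = 1540

1540


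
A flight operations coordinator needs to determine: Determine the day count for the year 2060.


Year: 2060
Check leap year rules:
Divisible by 4? Yes
Divisible by 100? No
2060 is a leap year
Days: 366

366


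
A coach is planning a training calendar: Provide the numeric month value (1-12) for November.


Calendar month order:
10. October
11. November <--
12. December
November is month number 11

11


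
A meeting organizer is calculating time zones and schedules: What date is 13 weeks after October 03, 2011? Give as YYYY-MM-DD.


Start: 2011-10-03
Weeks to add: 13
Convert to days: 13 x 7 = 91 days
Add 91 days to 2011-10-03
Result: 2012-01-02

2012-01-02


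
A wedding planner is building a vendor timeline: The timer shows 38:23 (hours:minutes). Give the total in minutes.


Hours: 38
Minutes: 23
Convert hours to minutes: 38 x 60 = 2280
Add remaining minutes: 2280 + 23 = 2303

2303


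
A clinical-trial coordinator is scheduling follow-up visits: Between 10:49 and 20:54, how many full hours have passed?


Start: 10:49
End: 20:54
Hour difference: 20 - 10 = 10 hours
Minute difference: 54 - 49 = 5 minutes
Total minutes: 605
Complete hours: 605 / 60 = 10 (remainder 5)

10


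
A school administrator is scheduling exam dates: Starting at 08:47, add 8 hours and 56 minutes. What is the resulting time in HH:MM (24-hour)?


Start time: 08:47
Adding: 8 hours 56 minutes
Minutes: 47 + 56 = 103
Minute overflow: 103 >= 60, so carry 1 hour, minutes = 43
Hours: 8 + 8 + 1 = 17
Result: 17:43

17:43


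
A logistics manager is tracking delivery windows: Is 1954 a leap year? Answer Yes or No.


Year: 1954
Divisible by 4? 1954 / 4 = 488.5 -> No
Not divisible by 4, so NOT a leap year

No


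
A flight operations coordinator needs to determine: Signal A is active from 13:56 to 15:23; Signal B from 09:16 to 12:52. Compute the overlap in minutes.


Interval A: [836, 923] minutes from midnight
Interval B: [556, 772] minutes from midnight
Overlap start = max(836, 556) = 836
Overlap end = min(923, 772) = 772
End <= start, so the intervals do not overlap: 0 minutes

0


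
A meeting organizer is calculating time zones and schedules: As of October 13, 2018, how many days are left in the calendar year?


Start: October 13, 2018
End: December 31, 2018
Days left in October: 18
November: 30
December: 31
Sum of remaining months: 61
Total: 18 + 61 = 79

79


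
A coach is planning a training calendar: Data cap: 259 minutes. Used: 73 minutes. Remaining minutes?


Total budget: 259 minutes
Time used: 73 minutes
Remaining: 259 - 73 = 186 minutes
Percent used: 28.2%
Percent remaining: 71.8%

186


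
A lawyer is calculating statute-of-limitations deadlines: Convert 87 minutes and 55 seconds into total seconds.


Minutes: 87
Seconds: 55
Convert minutes to seconds: 87 x 60 = 5220
Add remaining seconds: 5220 + 55 = 5275

5275


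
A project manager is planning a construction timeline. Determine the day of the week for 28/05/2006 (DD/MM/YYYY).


Date: 2006-05-28
January 1, 2006 is a Sunday
Day of year: 148
Offset from Jan 1: 147 days
147 mod 7 = 0
Result: Sunday

Sunday


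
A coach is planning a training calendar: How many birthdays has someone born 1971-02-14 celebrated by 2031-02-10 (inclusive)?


Birth: 1971-02-14
Reference: 2031-02-10
Year difference: 2031 - 1971 = 60
Has birthday (02-14) occurred by 02-10? No
Birthday not yet reached this year -> subtract 1
Age in full years: 59

59


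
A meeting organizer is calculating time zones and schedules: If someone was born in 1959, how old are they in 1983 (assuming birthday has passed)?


Birth year: 1959
Current year: 1983
Age = current year - birth year
Age = 1983 - 1959 = 24

24


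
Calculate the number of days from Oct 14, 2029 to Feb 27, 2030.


Start date: 2029-10-14
End date: 2030-02-27
Oct 2029: +18 days
Nov 2029: +30 days
Dec 2029: +31 days
Jan 2030: +31 days
Feb 2030: +26 days
Total: 136 days

136


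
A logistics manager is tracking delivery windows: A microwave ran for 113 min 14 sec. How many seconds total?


Minutes: 113
Extra seconds: 14
Seconds per minute: 60
Minutes to seconds: 113 x 60 = 6780
Total: 6780 + 14 = 6794

6794


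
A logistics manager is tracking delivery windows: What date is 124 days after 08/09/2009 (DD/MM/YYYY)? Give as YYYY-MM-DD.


Start: 2009-09-08
Adding 124 days
Days remaining in September: 22
After September: 102 days still to add
October 2009: 31 days, 71 remaining
November 2009: 30 days, 41 remaining
December 2009: 31 days, 10 remaining
January 2010 has 31 days, need 10
Result: 2010-01-10

2010-01-10


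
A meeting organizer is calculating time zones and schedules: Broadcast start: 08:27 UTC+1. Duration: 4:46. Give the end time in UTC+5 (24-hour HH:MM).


Start: 08:27 in UTC+1
Step 1 - add duration:
  minutes: 27 + 46 = 73 (carry 1h)
  hours: 8 + 4 + 1 = 13
  end in UTC+1: 13:13
Step 2 - convert UTC+1 -> UTC+5:
  offset difference: 5 - (1) = 4 hours
  13 + (4) = 17 -> mod 24 = 17
Result: 17:13 in UTC+5

17:13


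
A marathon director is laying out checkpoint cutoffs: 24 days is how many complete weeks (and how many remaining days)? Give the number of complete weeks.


Total days: 24
Days per week: 7
Division: 24 / 7 = 3 remainder 3
Complete weeks: 3
Remaining days: 3

3


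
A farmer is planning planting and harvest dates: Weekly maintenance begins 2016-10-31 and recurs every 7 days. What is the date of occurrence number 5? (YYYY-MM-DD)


First occurrence: 2016-10-31 (occurrence 1)
Each occurrence is 7 days after the previous.
Occurrence 5 is 4 weeks after the first.
4 weeks = 28 days
2016-10-31 + 28 days = 2016-11-28

2016-11-28


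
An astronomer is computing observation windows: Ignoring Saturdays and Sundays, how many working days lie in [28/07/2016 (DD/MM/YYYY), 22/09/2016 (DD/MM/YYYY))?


Start: 2016-07-28 (Thursday)
End (exclusive): 2016-09-22 (Thursday)
Total calendar days: 56
Full weeks: 56 // 7 = 8 -> 40 weekdays
Remaining 0 days starting on Thursday:
Total business days: 40 + 0 = 40

40


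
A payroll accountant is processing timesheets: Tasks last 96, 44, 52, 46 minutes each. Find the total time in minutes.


Durations: 96, 44, 52, 46
Running sum: 96
+ 44 = 140
+ 52 = 192
+ 46 = 238
Total duration: 238 minutes
That is 3 hours and 58 minutes

238


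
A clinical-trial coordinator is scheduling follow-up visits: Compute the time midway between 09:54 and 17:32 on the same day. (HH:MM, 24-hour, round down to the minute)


Start time: 09:54 = 594 minutes from midnight
End time: 17:32 = 1052 minutes from midnight
Sum: 594 + 1052 = 1646
Midpoint: 1646 / 2 = 823 minutes
Convert: 823 / 60 = 13 hours, 43 minutes
Result: 13:43

13:43


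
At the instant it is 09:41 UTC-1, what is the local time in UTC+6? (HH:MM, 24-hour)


Local time: 09:41 at UTC-1 (offset -1h)
Target zone: UTC+6 (offset 6h)
Difference: 6 - (-1) = 7 hours
Calculation: 9 + (7) = 16
Result: 16:41

16:41


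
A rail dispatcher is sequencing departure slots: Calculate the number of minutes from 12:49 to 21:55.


Start time: 12:49 = 769 minutes from midnight
End time: 21:55 = 1315 minutes from midnight
Difference: 1315 - 769 = 546 minutes
That is 9 hours and 6 minutes

546


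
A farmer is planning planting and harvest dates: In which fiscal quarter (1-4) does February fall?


Month: February (month 2)
Q1: January-March (months 1-3)
Q2: April-June (months 4-6)
Q3: July-September (months 7-9)
Q4: October-December (months 10-12)
Month 2 falls in Q1

1


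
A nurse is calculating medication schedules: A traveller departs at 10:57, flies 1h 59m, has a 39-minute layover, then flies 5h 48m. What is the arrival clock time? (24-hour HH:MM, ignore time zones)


Depart: 10:57
Leg 1: +119 min -> 12:56
Layover: +39 min -> 13:35
Leg 2: +348 min -> 19:23
Total travel: 506 minutes = 8h 26m
Arrival: 19:23

19:23


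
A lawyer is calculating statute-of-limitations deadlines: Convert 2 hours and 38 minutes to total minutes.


Hours: 2
Extra minutes: 38
Minutes per hour: 60
Hours to minutes: 2 x 60 = 120
Total: 120 + 38 = 158

158


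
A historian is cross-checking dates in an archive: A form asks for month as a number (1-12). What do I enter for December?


Calendar month order:
11. November
12. December <--
December is month number 12

12


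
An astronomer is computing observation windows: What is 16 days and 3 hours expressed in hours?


Days: 16
Extra hours: 3
Hours per day: 24
Days to hours: 16 x 24 = 384
Total: 384 + 3 = 387

387


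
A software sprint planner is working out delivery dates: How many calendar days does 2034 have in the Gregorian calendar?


Year: 2034
Check leap year rules:
Divisible by 4? No
2034 is not a leap year
Days: 365

365


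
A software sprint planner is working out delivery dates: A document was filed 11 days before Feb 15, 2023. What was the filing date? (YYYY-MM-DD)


Start: 2023-02-15
Subtracting 11 days
Days already passed in February: 15
Result: 2023-02-04

2023-02-04


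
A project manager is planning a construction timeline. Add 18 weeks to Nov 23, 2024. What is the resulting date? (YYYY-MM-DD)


Start: 2024-11-23
Weeks to add: 18
Convert to days: 18 x 7 = 126 days
Add 126 days to 2024-11-23
Result: 2025-03-29

2025-03-29


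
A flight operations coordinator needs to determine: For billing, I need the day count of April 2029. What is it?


Month: April
Year: 2029
April is a 30-day month
Total: 30 days

30


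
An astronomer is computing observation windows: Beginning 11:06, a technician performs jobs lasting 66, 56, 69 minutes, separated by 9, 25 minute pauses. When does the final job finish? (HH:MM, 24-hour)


Start: 11:06 = 666 min from midnight
  after task 1 (66 min): 12:12
  after break (9 min): 12:21
  after task 2 (56 min): 13:17
  after break (25 min): 13:42
  after task 3 (69 min): 14:51
Total elapsed: 225 minutes
End time: 14:51

14:51


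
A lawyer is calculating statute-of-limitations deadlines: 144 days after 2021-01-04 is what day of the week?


Start: 2021-01-04 (Monday)
Step 1 - find target date: add 144 days
  2021-01-04 + 144 days = 2021-05-28
Step 2 - day of week:
  144 mod 7 = 4
  Monday + 4 days -> Friday
Result: Friday (2021-05-28)

Friday


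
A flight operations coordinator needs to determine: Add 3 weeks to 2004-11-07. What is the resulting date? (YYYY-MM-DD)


Start: 2004-11-07
Weeks to add: 3
Convert to days: 3 x 7 = 21 days
Add 21 days to 2004-11-07
Result: 2004-11-28

2004-11-28


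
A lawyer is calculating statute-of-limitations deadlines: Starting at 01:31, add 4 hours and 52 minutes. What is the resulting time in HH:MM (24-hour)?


Start time: 01:31
Adding: 4 hours 52 minutes
Minutes: 31 + 52 = 83
Minute overflow: 83 >= 60, so carry 1 hour, minutes = 23
Hours: 1 + 4 + 1 = 6
Result: 06:23

06:23


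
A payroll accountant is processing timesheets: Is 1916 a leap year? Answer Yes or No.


Year: 1916
Divisible by 4? 1916 / 4 = 479.0 -> Yes
Divisible by 100? 1916 / 100 = 19.16 -> No
Divisible by 4 but not 100, so it IS a leap year

Yes


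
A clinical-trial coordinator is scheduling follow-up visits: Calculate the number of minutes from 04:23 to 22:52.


Start time: 04:23 = 263 minutes from midnight
End time: 22:52 = 1372 minutes from midnight
Difference: 1372 - 263 = 1109 minutes
That is 18 hours and 29 minutes

1109


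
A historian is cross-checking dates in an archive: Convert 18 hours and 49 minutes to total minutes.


Hours: 18
Minutes: 49
Convert hours to minutes: 18 x 60 = 1080
Add remaining minutes: 1080 + 49 = 1129

1129


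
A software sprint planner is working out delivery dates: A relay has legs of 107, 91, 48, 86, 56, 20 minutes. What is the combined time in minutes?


Durations: 107, 91, 48, 86, 56, 20
Running sum: 107
+ 91 = 198
+ 48 = 246
+ 86 = 332
+ 56 = 388
+ 20 = 408
Total duration: 408 minutes
That is 6 hours and 48 minutes

408


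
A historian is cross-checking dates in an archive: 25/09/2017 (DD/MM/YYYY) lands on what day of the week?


Date: 2017-09-25
January 1, 2017 is a Sunday
Day of year: 268
Offset from Jan 1: 267 days
267 mod 7 = 1
Result: Monday

Monday


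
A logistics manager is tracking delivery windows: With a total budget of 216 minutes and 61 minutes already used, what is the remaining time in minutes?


Total budget: 216 minutes
Time used: 61 minutes
Remaining: 216 - 61 = 155 minutes
Percent used: 28.2%
Percent remaining: 71.8%

155


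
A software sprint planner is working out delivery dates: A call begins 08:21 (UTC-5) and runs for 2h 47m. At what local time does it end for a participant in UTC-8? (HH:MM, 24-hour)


Start: 08:21 in UTC-5
Step 1 - add duration:
  minutes: 21 + 47 = 68 (carry 1h)
  hours: 8 + 2 + 1 = 11
  end in UTC-5: 11:08
Step 2 - convert UTC-5 -> UTC-8:
  offset difference: -8 - (-5) = -3 hours
  11 + (-3) = 8 -> mod 24 = 8
Result: 08:08 in UTC-8

08:08


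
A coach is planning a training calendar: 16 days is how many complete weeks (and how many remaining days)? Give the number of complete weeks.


Total days: 16
Days per week: 7
Division: 16 / 7 = 2 remainder 2
Complete weeks: 2
Remaining days: 2

2


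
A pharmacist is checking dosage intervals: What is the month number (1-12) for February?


Calendar month order:
1. January
2. February <--
3. March
February is month number 2

2


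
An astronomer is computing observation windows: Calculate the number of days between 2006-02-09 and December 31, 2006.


Start: February 09, 2006
End: December 31, 2006
Days left in February: 19
March: 31
April: 30
May: 31
June: 30
... plus remaining months
Sum of remaining months: 306
Total: 19 + 306 = 325

325


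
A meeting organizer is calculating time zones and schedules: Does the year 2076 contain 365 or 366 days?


Year: 2076
Check leap year rules:
Divisible by 4? Yes
Divisible by 100? No
2076 is a leap year
Days: 366

366


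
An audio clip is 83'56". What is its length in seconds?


Minutes: 83
Seconds: 56
Convert minutes to seconds: 83 x 60 = 4980
Add remaining seconds: 4980 + 56 = 5036

5036


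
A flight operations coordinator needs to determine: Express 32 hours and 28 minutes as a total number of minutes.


Hours: 32
Extra minutes: 28
Minutes per hour: 60
Hours to minutes: 32 x 60 = 1920
Total: 1920 + 28 = 1948

1948


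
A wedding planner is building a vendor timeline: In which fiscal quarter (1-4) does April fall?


Month: April (month 4)
Q1: January-March (months 1-3)
Q2: April-June (months 4-6)
Q3: July-September (months 7-9)
Q4: October-December (months 10-12)
Month 4 falls in Q2

2


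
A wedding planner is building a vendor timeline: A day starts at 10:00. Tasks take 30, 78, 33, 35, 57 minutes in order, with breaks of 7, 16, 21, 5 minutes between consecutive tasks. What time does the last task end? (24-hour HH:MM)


Start: 10:00 = 600 min from midnight
  after task 1 (30 min): 10:30
  after break (7 min): 10:37
  after task 2 (78 min): 11:55
  after break (16 min): 12:11
  after task 3 (33 min): 12:44
  after break (21 min): 13:05
  after task 4 (35 min): 13:40
  after break (5 min): 13:45
  after task 5 (57 min): 14:42
Total elapsed: 282 minutes
End time: 14:42

14:42


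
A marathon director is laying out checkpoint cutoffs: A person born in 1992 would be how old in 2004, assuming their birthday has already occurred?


Birth year: 1992
Current year: 2004
Age = current year - birth year
Age = 2004 - 1992 = 12

12


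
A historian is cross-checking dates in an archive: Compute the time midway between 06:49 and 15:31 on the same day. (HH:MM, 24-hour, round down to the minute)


Start time: 06:49 = 409 minutes from midnight
End time: 15:31 = 931 minutes from midnight
Sum: 409 + 931 = 1340
Midpoint: 1340 / 2 = 670 minutes
Convert: 670 / 60 = 11 hours, 10 minutes
Result: 11:10

11:10


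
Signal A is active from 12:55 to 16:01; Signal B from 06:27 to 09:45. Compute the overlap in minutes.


Interval A: [775, 961] minutes from midnight
Interval B: [387, 585] minutes from midnight
Overlap start = max(775, 387) = 775
Overlap end = min(961, 585) = 585
End <= start, so the intervals do not overlap: 0 minutes

0


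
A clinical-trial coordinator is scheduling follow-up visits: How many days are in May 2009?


Month: May
Year: 2009
May is a 31-day month
Total: 31 days

31


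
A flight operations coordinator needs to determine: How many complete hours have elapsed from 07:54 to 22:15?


Start: 07:54
End: 22:15
Hour difference: 22 - 7 = 15 hours
Minute difference: 15 - 54 = -39 minutes
Total minutes: 861
Complete hours: 861 / 60 = 14 (remainder 21)

14


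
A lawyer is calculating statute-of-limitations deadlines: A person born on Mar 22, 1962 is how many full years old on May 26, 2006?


Birth: 1962-03-22
Reference: 2006-05-26
Year difference: 2006 - 1962 = 44
Has birthday (03-22) occurred by 05-26? Yes
Age in full years: 44

44


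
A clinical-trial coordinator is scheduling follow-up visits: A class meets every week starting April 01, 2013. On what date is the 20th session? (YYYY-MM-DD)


First occurrence: 2013-04-01 (occurrence 1)
Each occurrence is 7 days after the previous.
Occurrence 20 is 19 weeks after the first.
19 weeks = 133 days
2013-04-01 + 133 days = 2013-08-12

2013-08-12


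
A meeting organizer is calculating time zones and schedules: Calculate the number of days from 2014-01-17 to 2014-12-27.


Start date: 2014-01-17
End date: 2014-12-27
Jan 2014: +15 days
Feb 2014: +28 days
Mar 2014: +31 days
... (9 more months)
Total: 344 days

344


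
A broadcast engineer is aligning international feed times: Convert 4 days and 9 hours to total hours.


Days: 4
Extra hours: 9
Hours per day: 24
Days to hours: 4 x 24 = 96
Total: 96 + 9 = 105

105


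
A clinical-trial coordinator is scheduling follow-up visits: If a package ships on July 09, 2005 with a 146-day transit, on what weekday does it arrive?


Start: 2005-07-09 (Saturday)
Step 1 - find target date: add 146 days
  2005-07-09 + 146 days = 2005-12-02
Step 2 - day of week:
  146 mod 7 = 6
  Saturday + 6 days -> Friday
Result: Friday (2005-12-02)

Friday


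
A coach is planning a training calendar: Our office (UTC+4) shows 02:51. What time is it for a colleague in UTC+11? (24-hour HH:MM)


Local time: 02:51 at UTC+4 (offset 4h)
Target zone: UTC+11 (offset 11h)
Difference: 11 - (4) = 7 hours
Calculation: 2 + (7) = 9
Result: 09:51

09:51


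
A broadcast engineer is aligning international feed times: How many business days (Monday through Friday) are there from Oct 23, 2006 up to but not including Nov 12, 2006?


Start: 2006-10-23 (Monday)
End (exclusive): 2006-11-12 (Sunday)
Total calendar days: 20
Full weeks: 20 // 7 = 2 -> 10 weekdays
Remaining 6 days starting on Monday:
  Mon(w), Tue(w), Wed(w), Thu(w), Fri(w), Sat(-) -> 5 weekdays
Total business days: 10 + 5 = 15

15


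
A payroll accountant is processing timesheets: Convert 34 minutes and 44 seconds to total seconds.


Minutes: 34
Extra seconds: 44
Seconds per minute: 60
Minutes to seconds: 34 x 60 = 2040
Total: 2040 + 44 = 2084

2084


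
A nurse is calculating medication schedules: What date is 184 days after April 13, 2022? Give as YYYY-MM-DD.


Start: 2022-04-13
Adding 184 days
Days remaining in April: 17
After April: 167 days still to add
May 2022: 31 days, 136 remaining
June 2022: 30 days, 106 remaining
July 2022: 31 days, 75 remaining
August 2022: 31 days, 44 remaining
Result: 2022-10-14

2022-10-14


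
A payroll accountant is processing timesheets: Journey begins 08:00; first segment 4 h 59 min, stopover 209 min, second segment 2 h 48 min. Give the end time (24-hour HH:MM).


Depart: 08:00
Leg 1: +299 min -> 12:59
Layover: +209 min -> 16:28
Leg 2: +168 min -> 19:16
Total travel: 676 minutes = 11h 16m
Arrival: 19:16

19:16


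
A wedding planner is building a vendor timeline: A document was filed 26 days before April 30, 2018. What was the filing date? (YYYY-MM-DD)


Start: 2018-04-30
Subtracting 26 days
Days already passed in April: 30
Result: 2018-04-04

2018-04-04


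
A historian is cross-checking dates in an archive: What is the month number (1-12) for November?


Calendar month order:
10. October
11. November <--
12. December
November is month number 11

11


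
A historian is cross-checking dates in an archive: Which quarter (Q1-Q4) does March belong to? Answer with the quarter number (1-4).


Month: March (month 3)
Q1: January-March (months 1-3)
Q2: April-June (months 4-6)
Q3: July-September (months 7-9)
Q4: October-December (months 10-12)
Month 3 falls in Q1

1


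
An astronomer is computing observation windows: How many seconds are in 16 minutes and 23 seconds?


Minutes: 16
Seconds: 23
Convert minutes to seconds: 16 x 60 = 960
Add remaining seconds: 960 + 23 = 983

983


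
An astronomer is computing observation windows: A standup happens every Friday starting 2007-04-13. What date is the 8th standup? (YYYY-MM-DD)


First occurrence: 2007-04-13 (occurrence 1)
Each occurrence is 7 days after the previous.
Occurrence 8 is 7 weeks after the first.
7 weeks = 49 days
2007-04-13 + 49 days = 2007-06-01

2007-06-01


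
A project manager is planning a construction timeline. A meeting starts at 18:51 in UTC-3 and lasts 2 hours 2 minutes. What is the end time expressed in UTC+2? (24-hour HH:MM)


Start: 18:51 in UTC-3
Step 1 - add duration:
  minutes: 51 + 2 = 53
  hours: 18 + 2 + 0 = 20
  end in UTC-3: 20:53
Step 2 - convert UTC-3 -> UTC+2:
  offset difference: 2 - (-3) = 5 hours
  20 + (5) = 25 -> mod 24 = 1
Result: 01:53 in UTC+2

01:53


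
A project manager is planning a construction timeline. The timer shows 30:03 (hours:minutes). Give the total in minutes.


Hours: 30
Minutes: 3
Convert hours to minutes: 30 x 60 = 1800
Add remaining minutes: 1800 + 3 = 1803

1803


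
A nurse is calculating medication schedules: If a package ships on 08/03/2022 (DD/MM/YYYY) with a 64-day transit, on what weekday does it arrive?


Start: 2022-03-08 (Tuesday)
Step 1 - find target date: add 64 days
  2022-03-08 + 64 days = 2022-05-11
Step 2 - day of week:
  64 mod 7 = 1
  Tuesday + 1 days -> Wednesday
Result: Wednesday (2022-05-11)

Wednesday


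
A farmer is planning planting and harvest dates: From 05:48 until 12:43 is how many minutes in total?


Start time: 05:48 = 348 minutes from midnight
End time: 12:43 = 763 minutes from midnight
Difference: 763 - 348 = 415 minutes
That is 6 hours and 55 minutes

415


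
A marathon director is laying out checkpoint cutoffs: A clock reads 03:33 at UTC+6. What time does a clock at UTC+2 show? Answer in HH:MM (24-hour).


Local time: 03:33 at UTC+6 (offset 6h)
Target zone: UTC+2 (offset 2h)
Difference: 2 - (6) = -4 hours
Calculation: 3 + (-4) = -1
Wraparound: (-1) mod 24 = 23
Result: 23:33

23:33


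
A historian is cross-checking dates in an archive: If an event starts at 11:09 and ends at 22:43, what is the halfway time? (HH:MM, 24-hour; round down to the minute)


Start time: 11:09 = 669 minutes from midnight
End time: 22:43 = 1363 minutes from midnight
Sum: 669 + 1363 = 2032
Midpoint: 2032 / 2 = 1016 minutes
Convert: 1016 / 60 = 16 hours, 56 minutes
Result: 16:56

16:56


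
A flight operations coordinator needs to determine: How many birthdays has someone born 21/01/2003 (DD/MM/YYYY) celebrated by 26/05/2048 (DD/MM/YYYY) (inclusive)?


Birth: 2003-01-21
Reference: 2048-05-26
Year difference: 2048 - 2003 = 45
Has birthday (01-21) occurred by 05-26? Yes
Age in full years: 45

45


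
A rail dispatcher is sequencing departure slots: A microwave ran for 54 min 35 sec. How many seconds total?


Minutes: 54
Extra seconds: 35
Seconds per minute: 60
Minutes to seconds: 54 x 60 = 3240
Total: 3240 + 35 = 3275

3275


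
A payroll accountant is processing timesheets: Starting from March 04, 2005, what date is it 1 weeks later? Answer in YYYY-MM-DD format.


Start: 2005-03-04
Weeks to add: 1
Convert to days: 1 x 7 = 7 days
Add 7 days to 2005-03-04
Result: 2005-03-11

2005-03-11


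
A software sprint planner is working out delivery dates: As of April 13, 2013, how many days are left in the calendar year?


Start: April 13, 2013
End: December 31, 2013
Days left in April: 17
May: 31
June: 30
July: 31
August: 31
... plus remaining months
Sum of remaining months: 245
Total: 17 + 245 = 262

262


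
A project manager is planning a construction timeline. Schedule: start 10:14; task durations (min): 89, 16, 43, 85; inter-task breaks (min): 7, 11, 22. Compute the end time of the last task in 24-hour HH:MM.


Start: 10:14 = 614 min from midnight
  after task 1 (89 min): 11:43
  after break (7 min): 11:50
  after task 2 (16 min): 12:06
  after break (11 min): 12:17
  after task 3 (43 min): 13:00
  after break (22 min): 13:22
  after task 4 (85 min): 14:47
Total elapsed: 273 minutes
End time: 14:47

14:47


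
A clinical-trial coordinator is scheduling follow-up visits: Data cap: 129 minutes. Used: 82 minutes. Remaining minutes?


Total budget: 129 minutes
Time used: 82 minutes
Remaining: 129 - 82 = 47 minutes
Percent used: 63.6%
Percent remaining: 36.4%

47


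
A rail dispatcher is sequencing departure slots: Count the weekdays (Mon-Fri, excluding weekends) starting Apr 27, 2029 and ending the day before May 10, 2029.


Start: 2029-04-27 (Friday)
End (exclusive): 2029-05-10 (Thursday)
Total calendar days: 13
Full weeks: 13 // 7 = 1 -> 5 weekdays
Remaining 6 days starting on Friday:
  Fri(w), Sat(-), Sun(-), Mon(w), Tue(w), Wed(w) -> 4 weekdays
Total business days: 5 + 4 = 9

9


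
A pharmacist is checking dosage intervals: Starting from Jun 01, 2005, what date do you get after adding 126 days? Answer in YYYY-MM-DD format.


Start: 2005-06-01
Adding 126 days
Days remaining in June: 29
After June: 97 days still to add
July 2005: 31 days, 66 remaining
August 2005: 31 days, 35 remaining
September 2005: 30 days, 5 remaining
October 2005 has 31 days, need 5
Result: 2005-10-05

2005-10-05


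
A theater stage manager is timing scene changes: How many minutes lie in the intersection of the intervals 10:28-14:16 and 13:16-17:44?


Interval A: [628, 856] minutes from midnight
Interval B: [796, 1064] minutes from midnight
Overlap start = max(628, 796) = 796
Overlap end = min(856, 1064) = 856
Overlap = 856 - 796 = 60 minutes

60


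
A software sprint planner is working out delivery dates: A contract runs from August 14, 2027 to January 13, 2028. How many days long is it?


Start date: 2027-08-14
End date: 2028-01-13
Aug 2027: +18 days
Sep 2027: +30 days
Oct 2027: +31 days
... (3 more months)
Total: 152 days

152


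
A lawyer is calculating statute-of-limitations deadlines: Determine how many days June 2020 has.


Month: June
Year: 2020
June is a 30-day month
Total: 30 days

30


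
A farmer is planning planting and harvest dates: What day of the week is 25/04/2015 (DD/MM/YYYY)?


Date: 2015-04-25
January 1, 2015 is a Thursday
Day of year: 115
Offset from Jan 1: 114 days
114 mod 7 = 2
Result: Saturday

Saturday


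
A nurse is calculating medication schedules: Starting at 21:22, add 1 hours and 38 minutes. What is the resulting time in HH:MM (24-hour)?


Start time: 21:22
Adding: 1 hours 38 minutes
Minutes: 22 + 38 = 60
Minute overflow: 60 >= 60, so carry 1 hour, minutes = 0
Hours: 21 + 1 + 1 = 23
Result: 23:00

23:00


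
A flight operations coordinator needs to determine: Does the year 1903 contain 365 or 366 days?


Year: 1903
Check leap year rules:
Divisible by 4? No
1903 is not a leap year
Days: 365

365


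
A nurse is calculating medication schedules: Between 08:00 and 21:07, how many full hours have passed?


Start: 08:00
End: 21:07
Hour difference: 21 - 8 = 13 hours
Minute difference: 7 - 0 = 7 minutes
Total minutes: 787
Complete hours: 787 / 60 = 13 (remainder 7)

13


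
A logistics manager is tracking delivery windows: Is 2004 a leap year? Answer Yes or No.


Year: 2004
Divisible by 4? 2004 / 4 = 501.0 -> Yes
Divisible by 100? 2004 / 100 = 20.04 -> No
Divisible by 4 but not 100, so it IS a leap year

Yes


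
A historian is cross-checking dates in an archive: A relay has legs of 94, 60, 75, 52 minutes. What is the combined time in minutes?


Durations: 94, 60, 75, 52
Running sum: 94
+ 60 = 154
+ 75 = 229
+ 52 = 281
Total duration: 281 minutes
That is 4 hours and 41 minutes

281


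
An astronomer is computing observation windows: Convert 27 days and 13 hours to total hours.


Days: 27
Extra hours: 13
Hours per day: 24
Days to hours: 27 x 24 = 648
Total: 648 + 13 = 661

661


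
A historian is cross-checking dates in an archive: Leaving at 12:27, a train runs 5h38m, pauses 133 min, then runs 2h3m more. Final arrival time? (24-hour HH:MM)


Depart: 12:27
Leg 1: +338 min -> 18:05
Layover: +133 min -> 20:18
Leg 2: +123 min -> 22:21
Total travel: 594 minutes = 9h 54m
Arrival: 22:21

22:21


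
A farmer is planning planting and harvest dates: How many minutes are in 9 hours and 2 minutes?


Hours: 9
Extra minutes: 2
Minutes per hour: 60
Hours to minutes: 9 x 60 = 540
Total: 540 + 2 = 542

542


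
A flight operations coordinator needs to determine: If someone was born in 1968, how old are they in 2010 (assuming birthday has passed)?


Birth year: 1968
Current year: 2010
Age = current year - birth year
Age = 2010 - 1968 = 42

42


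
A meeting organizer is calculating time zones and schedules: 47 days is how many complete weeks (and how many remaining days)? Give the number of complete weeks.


Total days: 47
Days per week: 7
Division: 47 / 7 = 6 remainder 5
Complete weeks: 6
Remaining days: 5

6


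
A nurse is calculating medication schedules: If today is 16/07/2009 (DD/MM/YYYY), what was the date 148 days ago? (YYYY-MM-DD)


Start: 2009-07-16
Subtracting 148 days
Days already passed in July: 16
After going back through July: 132 more days to subtract
June 2009: 30 days, 102 remaining
May 2009: 31 days, 71 remaining
April 2009: 30 days, 41 remaining
March 2009: 31 days, 10 remaining
Result: 2009-02-18

2009-02-18


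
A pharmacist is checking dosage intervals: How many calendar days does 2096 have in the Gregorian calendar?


Year: 2096
Check leap year rules:
Divisible by 4? Yes
Divisible by 100? No
2096 is a leap year
Days: 366

366


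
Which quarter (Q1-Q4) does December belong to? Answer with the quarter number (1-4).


Month: December (month 12)
Q1: January-March (months 1-3)
Q2: April-June (months 4-6)
Q3: July-September (months 7-9)
Q4: October-December (months 10-12)
Month 12 falls in Q4

4


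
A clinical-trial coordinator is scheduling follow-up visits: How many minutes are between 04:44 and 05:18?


Start time: 04:44 = 284 minutes from midnight
End time: 05:18 = 318 minutes from midnight
Difference: 318 - 284 = 34 minutes
That is 0 hours and 34 minutes

34


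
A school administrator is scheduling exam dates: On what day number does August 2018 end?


Month: August
Year: 2018
August is a 31-day month
Total: 31 days

31


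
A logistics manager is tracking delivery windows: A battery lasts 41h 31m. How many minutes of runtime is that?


Hours: 41
Extra minutes: 31
Minutes per hour: 60
Hours to minutes: 41 x 60 = 2460
Total: 2460 + 31 = 2491

2491


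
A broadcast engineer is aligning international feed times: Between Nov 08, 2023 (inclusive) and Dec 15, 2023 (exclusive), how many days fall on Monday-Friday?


Start: 2023-11-08 (Wednesday)
End (exclusive): 2023-12-15 (Friday)
Total calendar days: 37
Full weeks: 37 // 7 = 5 -> 25 weekdays
Remaining 2 days starting on Wednesday:
  Wed(w), Thu(w) -> 2 weekdays
Total business days: 25 + 2 = 27

27


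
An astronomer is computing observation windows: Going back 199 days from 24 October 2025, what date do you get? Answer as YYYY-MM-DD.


Start: 2025-10-24
Subtracting 199 days
Days already passed in October: 24
After going back through October: 175 more days to subtract
September 2025: 30 days, 145 remaining
August 2025: 31 days, 114 remaining
July 2025: 31 days, 83 remaining
June 2025: 30 days, 53 remaining
Result: 2025-04-08

2025-04-08


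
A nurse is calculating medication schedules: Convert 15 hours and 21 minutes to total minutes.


Hours: 15
Minutes: 21
Convert hours to minutes: 15 x 60 = 900
Add remaining minutes: 900 + 21 = 921

921


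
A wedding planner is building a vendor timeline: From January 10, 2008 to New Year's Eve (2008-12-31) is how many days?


Start: January 10, 2008
End: December 31, 2008
Days left in January: 21
February: 29
March: 31
April: 30
May: 31
... plus remaining months
Sum of remaining months: 335
Total: 21 + 335 = 356

356


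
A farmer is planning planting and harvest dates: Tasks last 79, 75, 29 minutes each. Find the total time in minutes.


Durations: 79, 75, 29
Running sum: 79
+ 75 = 154
+ 29 = 183
Total duration: 183 minutes
That is 3 hours and 3 minutes

183


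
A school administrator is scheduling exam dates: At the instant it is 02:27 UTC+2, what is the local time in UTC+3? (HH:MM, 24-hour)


Local time: 02:27 at UTC+2 (offset 2h)
Target zone: UTC+3 (offset 3h)
Difference: 3 - (2) = 1 hours
Calculation: 2 + (1) = 3
Result: 03:27

03:27


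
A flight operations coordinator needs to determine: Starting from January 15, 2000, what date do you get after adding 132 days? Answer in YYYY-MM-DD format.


Start: 2000-01-15
Adding 132 days
Days remaining in January: 16
After January: 116 days still to add
February 2000: 29 days, 87 remaining
March 2000: 31 days, 56 remaining
April 2000: 30 days, 26 remaining
May 2000 has 31 days, need 26
Result: 2000-05-26

2000-05-26
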